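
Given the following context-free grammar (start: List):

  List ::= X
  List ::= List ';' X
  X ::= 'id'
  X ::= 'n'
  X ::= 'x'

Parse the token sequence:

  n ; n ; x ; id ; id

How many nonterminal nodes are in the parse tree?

[List [List [List [List [List [X n]] ; [X n]] ; [X x]] ; [X id]] ; [X id]]

10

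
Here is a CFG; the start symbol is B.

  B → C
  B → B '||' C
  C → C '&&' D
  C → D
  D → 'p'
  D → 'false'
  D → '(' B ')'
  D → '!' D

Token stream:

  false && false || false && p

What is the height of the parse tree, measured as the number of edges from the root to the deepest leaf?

5

[B [B [C [C [D false]] && [D false]]] || [C [C [D false]] && [D p]]]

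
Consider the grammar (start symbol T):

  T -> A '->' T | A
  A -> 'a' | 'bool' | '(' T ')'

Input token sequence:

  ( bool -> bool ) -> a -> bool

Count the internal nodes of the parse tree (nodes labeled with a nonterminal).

[T [A ( [T [A bool] -> [T [A bool]]] )] -> [T [A a] -> [T [A bool]]]]

10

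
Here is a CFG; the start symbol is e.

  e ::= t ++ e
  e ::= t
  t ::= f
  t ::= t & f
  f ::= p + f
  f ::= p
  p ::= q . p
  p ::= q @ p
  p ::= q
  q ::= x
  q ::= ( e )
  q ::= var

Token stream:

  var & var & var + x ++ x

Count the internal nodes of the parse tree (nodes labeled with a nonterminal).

21

[e [t [t [t [f [p [q var]]]] & [f [p [q var]]]] & [f [p [q var]] + [f [p [q x]]]]] ++ [e [t [f [p [q x]]]]]]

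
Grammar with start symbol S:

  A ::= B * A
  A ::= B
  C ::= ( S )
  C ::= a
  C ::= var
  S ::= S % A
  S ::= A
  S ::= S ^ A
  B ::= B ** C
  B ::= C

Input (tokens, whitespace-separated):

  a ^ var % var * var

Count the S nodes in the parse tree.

[S [S [S [A [B [C a]]]] ^ [A [B [C var]]]] % [A [B [C var]] * [A [B [C var]]]]]

3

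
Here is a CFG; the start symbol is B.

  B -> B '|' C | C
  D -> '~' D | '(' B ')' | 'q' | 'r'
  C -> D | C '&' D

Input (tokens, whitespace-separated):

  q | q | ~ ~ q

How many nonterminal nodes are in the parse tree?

[B [B [B [C [D q]]] | [C [D q]]] | [C [D ~ [D ~ [D q]]]]]

11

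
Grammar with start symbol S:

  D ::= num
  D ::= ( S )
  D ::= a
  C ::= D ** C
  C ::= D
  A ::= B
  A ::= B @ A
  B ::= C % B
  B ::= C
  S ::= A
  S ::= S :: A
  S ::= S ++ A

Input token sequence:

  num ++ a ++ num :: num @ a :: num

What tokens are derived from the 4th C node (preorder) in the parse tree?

[S [S [S [S [S [A [B [C [D num]]]]] ++ [A [B [C [D a]]]]] ++ [A [B [C [D num]]]]] :: [A [B [C [D num]]] @ [A [B [C [D a]]]]]] :: [A [B [C [D num]]]]]

num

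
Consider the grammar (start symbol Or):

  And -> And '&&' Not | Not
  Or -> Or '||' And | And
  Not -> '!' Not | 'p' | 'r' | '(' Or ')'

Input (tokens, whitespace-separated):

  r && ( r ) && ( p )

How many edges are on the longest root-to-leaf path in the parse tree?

[Or [And [And [And [Not r]] && [Not ( [Or [And [Not r]]] )]] && [Not ( [Or [And [Not p]]] )]]]

7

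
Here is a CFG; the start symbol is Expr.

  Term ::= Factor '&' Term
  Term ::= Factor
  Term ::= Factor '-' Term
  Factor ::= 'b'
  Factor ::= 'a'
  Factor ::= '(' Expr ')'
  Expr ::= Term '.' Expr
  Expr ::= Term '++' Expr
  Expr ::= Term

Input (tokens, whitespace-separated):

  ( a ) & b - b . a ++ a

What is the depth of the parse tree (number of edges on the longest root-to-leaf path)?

[Expr [Term [Factor ( [Expr [Term [Factor a]]] )] & [Term [Factor b] - [Term [Factor b]]]] . [Expr [Term [Factor a]] ++ [Expr [Term [Factor a]]]]]

6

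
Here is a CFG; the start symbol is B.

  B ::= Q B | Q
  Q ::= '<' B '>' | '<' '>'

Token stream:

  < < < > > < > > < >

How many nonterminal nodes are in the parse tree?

[B [Q < [B [Q < [B [Q < >]] >] [B [Q < >]]] >] [B [Q < >]]]

10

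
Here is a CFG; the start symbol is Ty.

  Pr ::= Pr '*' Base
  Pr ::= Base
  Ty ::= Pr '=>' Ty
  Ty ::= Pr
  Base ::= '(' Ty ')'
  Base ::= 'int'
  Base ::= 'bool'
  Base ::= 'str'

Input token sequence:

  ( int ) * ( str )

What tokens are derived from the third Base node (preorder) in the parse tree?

( str )

[Ty [Pr [Pr [Base ( [Ty [Pr [Base int]]] )]] * [Base ( [Ty [Pr [Base str]]] )]]]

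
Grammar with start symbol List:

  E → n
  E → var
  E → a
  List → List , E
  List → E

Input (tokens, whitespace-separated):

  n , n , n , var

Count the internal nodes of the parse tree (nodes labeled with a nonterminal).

8

[List [List [List [List [E n]] , [E n]] , [E n]] , [E var]]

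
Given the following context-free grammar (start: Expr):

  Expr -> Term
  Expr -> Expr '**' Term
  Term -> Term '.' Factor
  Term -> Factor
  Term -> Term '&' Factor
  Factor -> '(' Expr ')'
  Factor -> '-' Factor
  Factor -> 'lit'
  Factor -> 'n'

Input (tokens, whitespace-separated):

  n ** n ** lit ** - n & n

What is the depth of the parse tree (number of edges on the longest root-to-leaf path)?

6

[Expr [Expr [Expr [Expr [Term [Factor n]]] ** [Term [Factor n]]] ** [Term [Factor lit]]] ** [Term [Term [Factor - [Factor n]]] & [Factor n]]]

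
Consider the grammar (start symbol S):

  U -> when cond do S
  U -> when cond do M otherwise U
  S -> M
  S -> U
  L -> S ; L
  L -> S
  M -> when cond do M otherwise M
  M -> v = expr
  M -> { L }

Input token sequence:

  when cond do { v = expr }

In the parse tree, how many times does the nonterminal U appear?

1

[S [U when cond do [S [M { [L [S [M v = expr]]] }]]]]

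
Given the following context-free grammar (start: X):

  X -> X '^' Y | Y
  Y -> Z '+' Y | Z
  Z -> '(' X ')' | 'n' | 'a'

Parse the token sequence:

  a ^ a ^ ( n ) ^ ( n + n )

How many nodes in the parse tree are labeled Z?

[X [X [X [X [Y [Z a]]] ^ [Y [Z a]]] ^ [Y [Z ( [X [Y [Z n]]] )]]] ^ [Y [Z ( [X [Y [Z n] + [Y [Z n]]]] )]]]

7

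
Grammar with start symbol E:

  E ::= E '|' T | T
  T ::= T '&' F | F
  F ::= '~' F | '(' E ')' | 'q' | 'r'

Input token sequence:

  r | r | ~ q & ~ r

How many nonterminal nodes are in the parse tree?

[E [E [E [T [F r]]] | [T [F r]]] | [T [T [F ~ [F q]]] & [F ~ [F r]]]]

13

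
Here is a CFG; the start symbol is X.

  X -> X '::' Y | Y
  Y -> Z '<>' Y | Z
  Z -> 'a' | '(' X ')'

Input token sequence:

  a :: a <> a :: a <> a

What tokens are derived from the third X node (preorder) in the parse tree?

[X [X [X [Y [Z a]]] :: [Y [Z a] <> [Y [Z a]]]] :: [Y [Z a] <> [Y [Z a]]]]

a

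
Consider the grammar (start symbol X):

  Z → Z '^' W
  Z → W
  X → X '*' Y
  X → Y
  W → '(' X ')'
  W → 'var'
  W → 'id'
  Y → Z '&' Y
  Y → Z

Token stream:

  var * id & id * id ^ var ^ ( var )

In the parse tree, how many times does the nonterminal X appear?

[X [X [X [Y [Z [W var]]]] * [Y [Z [W id]] & [Y [Z [W id]]]]] * [Y [Z [Z [Z [W id]] ^ [W var]] ^ [W ( [X [Y [Z [W var]]]] )]]]]

4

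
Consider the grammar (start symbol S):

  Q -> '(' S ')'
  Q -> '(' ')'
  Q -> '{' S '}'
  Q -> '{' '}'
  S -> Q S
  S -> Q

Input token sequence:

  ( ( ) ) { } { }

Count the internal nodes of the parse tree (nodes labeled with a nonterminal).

8

[S [Q ( [S [Q ( )]] )] [S [Q { }] [S [Q { }]]]]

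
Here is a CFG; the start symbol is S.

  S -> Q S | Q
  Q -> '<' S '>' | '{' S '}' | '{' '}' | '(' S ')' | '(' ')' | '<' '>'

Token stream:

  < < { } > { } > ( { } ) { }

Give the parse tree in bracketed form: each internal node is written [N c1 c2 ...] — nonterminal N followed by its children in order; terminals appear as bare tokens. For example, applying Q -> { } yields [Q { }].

[S [Q < [S [Q < [S [Q { }]] >] [S [Q { }]]] >] [S [Q ( [S [Q { }]] )] [S [Q { }]]]]

S
Q S
< S > S
< Q S > S
< < S > S > S
< < Q > S > S
< < { } > S > S
< < { } > Q > S
< < { } > { } > S
< < { } > { } > Q S
< < { } > { } > ( S ) S
< < { } > { } > ( Q ) S
< < { } > { } > ( { } ) S
< < { } > { } > ( { } ) Q
< < { } > { } > ( { } ) { }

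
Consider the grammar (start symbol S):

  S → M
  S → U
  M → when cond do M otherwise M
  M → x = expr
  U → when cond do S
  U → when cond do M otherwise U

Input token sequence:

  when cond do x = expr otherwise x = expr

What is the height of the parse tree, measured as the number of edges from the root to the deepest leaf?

3

[S [M when cond do [M x = expr] otherwise [M x = expr]]]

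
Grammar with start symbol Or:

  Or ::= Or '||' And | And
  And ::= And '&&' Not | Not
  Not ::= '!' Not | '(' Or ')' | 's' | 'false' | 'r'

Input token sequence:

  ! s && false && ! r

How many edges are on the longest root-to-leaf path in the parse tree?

6

[Or [And [And [And [Not ! [Not s]]] && [Not false]] && [Not ! [Not r]]]]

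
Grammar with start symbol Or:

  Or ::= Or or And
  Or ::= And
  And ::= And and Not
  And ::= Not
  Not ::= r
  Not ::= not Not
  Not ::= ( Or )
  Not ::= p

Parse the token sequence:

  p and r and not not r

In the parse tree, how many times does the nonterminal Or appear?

1

[Or [And [And [And [Not p]] and [Not r]] and [Not not [Not not [Not r]]]]]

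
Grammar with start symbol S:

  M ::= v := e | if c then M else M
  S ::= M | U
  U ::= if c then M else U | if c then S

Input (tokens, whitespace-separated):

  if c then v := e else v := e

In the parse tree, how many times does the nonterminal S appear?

[S [M if c then [M v := e] else [M v := e]]]

1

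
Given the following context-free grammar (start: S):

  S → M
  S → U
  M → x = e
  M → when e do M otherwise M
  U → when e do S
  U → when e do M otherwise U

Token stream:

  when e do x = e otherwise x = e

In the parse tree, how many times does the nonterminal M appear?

3

[S [M when e do [M x = e] otherwise [M x = e]]]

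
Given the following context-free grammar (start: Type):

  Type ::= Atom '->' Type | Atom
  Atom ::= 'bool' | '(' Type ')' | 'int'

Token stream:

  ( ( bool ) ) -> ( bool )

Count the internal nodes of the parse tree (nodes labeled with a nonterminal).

10

[Type [Atom ( [Type [Atom ( [Type [Atom bool]] )]] )] -> [Type [Atom ( [Type [Atom bool]] )]]]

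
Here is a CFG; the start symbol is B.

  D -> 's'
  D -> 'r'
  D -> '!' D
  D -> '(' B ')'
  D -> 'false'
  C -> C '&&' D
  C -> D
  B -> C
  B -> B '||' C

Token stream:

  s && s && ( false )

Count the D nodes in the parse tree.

[B [C [C [C [D s]] && [D s]] && [D ( [B [C [D false]]] )]]]

4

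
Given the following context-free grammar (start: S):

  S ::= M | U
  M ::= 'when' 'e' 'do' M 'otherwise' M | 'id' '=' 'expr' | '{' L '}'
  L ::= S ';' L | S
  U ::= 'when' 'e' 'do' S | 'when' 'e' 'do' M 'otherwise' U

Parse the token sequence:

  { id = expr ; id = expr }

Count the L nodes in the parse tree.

[S [M { [L [S [M id = expr]] ; [L [S [M id = expr]]]] }]]

2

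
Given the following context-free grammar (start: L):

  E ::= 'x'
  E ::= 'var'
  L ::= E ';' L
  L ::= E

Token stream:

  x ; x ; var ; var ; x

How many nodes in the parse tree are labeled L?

5

[L [E x] ; [L [E x] ; [L [E var] ; [L [E var] ; [L [E x]]]]]]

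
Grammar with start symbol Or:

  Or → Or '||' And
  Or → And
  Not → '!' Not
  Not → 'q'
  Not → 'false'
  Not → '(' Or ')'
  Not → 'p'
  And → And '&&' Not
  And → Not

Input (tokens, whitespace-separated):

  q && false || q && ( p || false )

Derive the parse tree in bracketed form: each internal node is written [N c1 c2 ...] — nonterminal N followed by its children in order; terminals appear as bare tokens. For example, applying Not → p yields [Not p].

[Or [Or [And [And [Not q]] && [Not false]]] || [And [And [Not q]] && [Not ( [Or [Or [And [Not p]]] || [And [Not false]]] )]]]

Or
Or || And
And || And
And && Not || And
Not && Not || And
q && Not || And
q && false || And
q && false || And && Not
q && false || Not && Not
q && false || q && Not
q && false || q && ( Or )
q && false || q && ( Or || And )
q && false || q && ( And || And )
q && false || q && ( Not || And )
q && false || q && ( p || And )
q && false || q && ( p || Not )
q && false || q && ( p || false )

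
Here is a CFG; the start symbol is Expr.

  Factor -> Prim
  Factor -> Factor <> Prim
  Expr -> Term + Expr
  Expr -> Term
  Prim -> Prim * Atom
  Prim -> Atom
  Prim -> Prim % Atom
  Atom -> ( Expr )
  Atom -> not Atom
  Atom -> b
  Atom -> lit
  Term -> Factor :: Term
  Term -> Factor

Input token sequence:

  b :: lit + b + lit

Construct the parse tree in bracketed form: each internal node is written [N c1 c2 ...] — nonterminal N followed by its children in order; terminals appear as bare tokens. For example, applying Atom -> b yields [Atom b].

Expr
Term + Expr
Factor :: Term + Expr
Prim :: Term + Expr
Atom :: Term + Expr
b :: Term + Expr
b :: Factor + Expr
b :: Prim + Expr
b :: Atom + Expr
b :: lit + Expr
b :: lit + Term + Expr
b :: lit + Factor + Expr
b :: lit + Prim + Expr
b :: lit + Atom + Expr
b :: lit + b + Expr
b :: lit + b + Term
b :: lit + b + Factor
b :: lit + b + Prim
b :: lit + b + Atom
b :: lit + b + lit

[Expr [Term [Factor [Prim [Atom b]]] :: [Term [Factor [Prim [Atom lit]]]]] + [Expr [Term [Factor [Prim [Atom b]]]] + [Expr [Term [Factor [Prim [Atom lit]]]]]]]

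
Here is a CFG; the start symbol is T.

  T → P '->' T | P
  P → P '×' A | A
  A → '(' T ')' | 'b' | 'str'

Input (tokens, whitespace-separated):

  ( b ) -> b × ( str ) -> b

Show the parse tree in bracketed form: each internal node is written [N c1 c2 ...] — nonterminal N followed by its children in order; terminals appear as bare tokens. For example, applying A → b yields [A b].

T
P -> T
A -> T
( T ) -> T
( P ) -> T
( A ) -> T
( b ) -> T
( b ) -> P -> T
( b ) -> P × A -> T
( b ) -> A × A -> T
( b ) -> b × A -> T
( b ) -> b × ( T ) -> T
( b ) -> b × ( P ) -> T
( b ) -> b × ( A ) -> T
( b ) -> b × ( str ) -> T
( b ) -> b × ( str ) -> P
( b ) -> b × ( str ) -> A
( b ) -> b × ( str ) -> b

[T [P [A ( [T [P [A b]]] )]] -> [T [P [P [A b]] × [A ( [T [P [A str]]] )]] -> [T [P [A b]]]]]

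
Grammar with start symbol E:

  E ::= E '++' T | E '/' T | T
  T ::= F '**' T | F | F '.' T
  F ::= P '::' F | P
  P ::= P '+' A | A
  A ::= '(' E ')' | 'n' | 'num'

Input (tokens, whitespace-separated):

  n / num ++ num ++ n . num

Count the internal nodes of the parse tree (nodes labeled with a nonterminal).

24

[E [E [E [E [T [F [P [A n]]]]] / [T [F [P [A num]]]]] ++ [T [F [P [A num]]]]] ++ [T [F [P [A n]]] . [T [F [P [A num]]]]]]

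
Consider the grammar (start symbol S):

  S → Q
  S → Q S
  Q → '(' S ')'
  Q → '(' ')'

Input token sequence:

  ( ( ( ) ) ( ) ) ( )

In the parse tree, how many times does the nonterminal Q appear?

5

[S [Q ( [S [Q ( [S [Q ( )]] )] [S [Q ( )]]] )] [S [Q ( )]]]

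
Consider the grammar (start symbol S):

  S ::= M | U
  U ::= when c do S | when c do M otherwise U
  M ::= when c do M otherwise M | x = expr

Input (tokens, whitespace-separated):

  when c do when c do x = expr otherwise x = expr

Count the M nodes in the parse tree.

3

[S [U when c do [S [M when c do [M x = expr] otherwise [M x = expr]]]]]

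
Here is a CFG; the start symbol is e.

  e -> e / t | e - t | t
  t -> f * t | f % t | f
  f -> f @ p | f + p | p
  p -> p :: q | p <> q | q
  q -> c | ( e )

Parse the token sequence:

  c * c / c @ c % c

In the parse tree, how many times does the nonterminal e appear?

[e [e [t [f [p [q c]]] * [t [f [p [q c]]]]]] / [t [f [f [p [q c]]] @ [p [q c]]] % [t [f [p [q c]]]]]]

2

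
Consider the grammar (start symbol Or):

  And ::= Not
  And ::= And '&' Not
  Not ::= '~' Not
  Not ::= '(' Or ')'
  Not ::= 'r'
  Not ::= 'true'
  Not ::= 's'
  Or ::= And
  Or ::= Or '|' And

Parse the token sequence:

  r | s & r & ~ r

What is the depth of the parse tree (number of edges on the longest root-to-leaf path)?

5

[Or [Or [And [Not r]]] | [And [And [And [Not s]] & [Not r]] & [Not ~ [Not r]]]]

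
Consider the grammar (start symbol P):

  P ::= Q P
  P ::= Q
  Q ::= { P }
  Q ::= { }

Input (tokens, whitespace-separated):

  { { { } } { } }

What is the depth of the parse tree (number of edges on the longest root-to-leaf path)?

6

[P [Q { [P [Q { [P [Q { }]] }] [P [Q { }]]] }]]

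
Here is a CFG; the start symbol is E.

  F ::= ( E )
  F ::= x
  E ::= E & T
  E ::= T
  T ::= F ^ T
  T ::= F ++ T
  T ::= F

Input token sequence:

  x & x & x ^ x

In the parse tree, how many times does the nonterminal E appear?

[E [E [E [T [F x]]] & [T [F x]]] & [T [F x] ^ [T [F x]]]]

3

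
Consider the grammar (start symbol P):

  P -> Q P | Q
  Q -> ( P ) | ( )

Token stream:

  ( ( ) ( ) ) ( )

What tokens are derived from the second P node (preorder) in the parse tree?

[P [Q ( [P [Q ( )] [P [Q ( )]]] )] [P [Q ( )]]]

( ) ( )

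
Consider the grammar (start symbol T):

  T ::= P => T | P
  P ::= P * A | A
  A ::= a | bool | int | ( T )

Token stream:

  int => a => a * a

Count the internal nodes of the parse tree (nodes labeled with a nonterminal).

11

[T [P [A int]] => [T [P [A a]] => [T [P [P [A a]] * [A a]]]]]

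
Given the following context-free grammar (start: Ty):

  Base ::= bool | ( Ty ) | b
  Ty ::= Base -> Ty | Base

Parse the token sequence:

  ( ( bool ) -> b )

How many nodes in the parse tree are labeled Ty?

[Ty [Base ( [Ty [Base ( [Ty [Base bool]] )] -> [Ty [Base b]]] )]]

4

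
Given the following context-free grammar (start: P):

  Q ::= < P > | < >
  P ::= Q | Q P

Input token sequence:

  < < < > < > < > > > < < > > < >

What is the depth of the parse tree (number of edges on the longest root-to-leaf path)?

[P [Q < [P [Q < [P [Q < >] [P [Q < >] [P [Q < >]]]] >]] >] [P [Q < [P [Q < >]] >] [P [Q < >]]]]

8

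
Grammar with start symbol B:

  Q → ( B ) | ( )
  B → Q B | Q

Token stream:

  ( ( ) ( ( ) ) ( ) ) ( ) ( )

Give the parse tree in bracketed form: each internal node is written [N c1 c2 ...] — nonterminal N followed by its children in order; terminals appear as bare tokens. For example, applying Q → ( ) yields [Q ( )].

[B [Q ( [B [Q ( )] [B [Q ( [B [Q ( )]] )] [B [Q ( )]]]] )] [B [Q ( )] [B [Q ( )]]]]

B
Q B
( B ) B
( Q B ) B
( ( ) B ) B
( ( ) Q B ) B
( ( ) ( B ) B ) B
( ( ) ( Q ) B ) B
( ( ) ( ( ) ) B ) B
( ( ) ( ( ) ) Q ) B
( ( ) ( ( ) ) ( ) ) B
( ( ) ( ( ) ) ( ) ) Q B
( ( ) ( ( ) ) ( ) ) ( ) B
( ( ) ( ( ) ) ( ) ) ( ) Q
( ( ) ( ( ) ) ( ) ) ( ) ( )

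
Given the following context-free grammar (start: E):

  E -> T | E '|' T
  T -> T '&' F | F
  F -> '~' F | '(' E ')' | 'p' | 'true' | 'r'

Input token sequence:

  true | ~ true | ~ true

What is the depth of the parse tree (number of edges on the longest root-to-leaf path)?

[E [E [E [T [F true]]] | [T [F ~ [F true]]]] | [T [F ~ [F true]]]]

5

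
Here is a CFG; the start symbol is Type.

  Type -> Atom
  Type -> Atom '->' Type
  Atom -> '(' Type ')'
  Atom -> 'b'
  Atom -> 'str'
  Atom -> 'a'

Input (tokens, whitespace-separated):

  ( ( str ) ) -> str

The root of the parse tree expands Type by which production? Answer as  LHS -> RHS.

[Type [Atom ( [Type [Atom ( [Type [Atom str]] )]] )] -> [Type [Atom str]]]

Type -> Atom '->' Type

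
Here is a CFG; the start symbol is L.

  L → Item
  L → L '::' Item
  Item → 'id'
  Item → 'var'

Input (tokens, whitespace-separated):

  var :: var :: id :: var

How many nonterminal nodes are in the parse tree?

[L [L [L [L [Item var]] :: [Item var]] :: [Item id]] :: [Item var]]

8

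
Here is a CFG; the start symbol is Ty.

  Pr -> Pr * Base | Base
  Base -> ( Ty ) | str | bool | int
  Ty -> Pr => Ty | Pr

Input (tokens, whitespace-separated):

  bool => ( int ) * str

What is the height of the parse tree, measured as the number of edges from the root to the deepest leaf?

8

[Ty [Pr [Base bool]] => [Ty [Pr [Pr [Base ( [Ty [Pr [Base int]]] )]] * [Base str]]]]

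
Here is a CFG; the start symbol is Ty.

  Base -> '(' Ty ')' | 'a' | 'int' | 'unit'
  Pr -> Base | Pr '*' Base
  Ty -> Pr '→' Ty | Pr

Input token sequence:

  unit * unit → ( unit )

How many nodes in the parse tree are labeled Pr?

4

[Ty [Pr [Pr [Base unit]] * [Base unit]] → [Ty [Pr [Base ( [Ty [Pr [Base unit]]] )]]]]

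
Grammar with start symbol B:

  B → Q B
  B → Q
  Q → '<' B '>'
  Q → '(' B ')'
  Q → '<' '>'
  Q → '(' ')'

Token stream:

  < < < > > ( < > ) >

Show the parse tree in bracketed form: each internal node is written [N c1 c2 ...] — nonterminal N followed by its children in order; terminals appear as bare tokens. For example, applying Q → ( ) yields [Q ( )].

B
Q
< B >
< Q B >
< < B > B >
< < Q > B >
< < < > > B >
< < < > > Q >
< < < > > ( B ) >
< < < > > ( Q ) >
< < < > > ( < > ) >

[B [Q < [B [Q < [B [Q < >]] >] [B [Q ( [B [Q < >]] )]]] >]]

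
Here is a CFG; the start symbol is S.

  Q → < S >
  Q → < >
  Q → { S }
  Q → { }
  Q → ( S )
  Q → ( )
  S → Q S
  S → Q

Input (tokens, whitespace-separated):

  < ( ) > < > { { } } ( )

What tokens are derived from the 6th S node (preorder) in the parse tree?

( )

[S [Q < [S [Q ( )]] >] [S [Q < >] [S [Q { [S [Q { }]] }] [S [Q ( )]]]]]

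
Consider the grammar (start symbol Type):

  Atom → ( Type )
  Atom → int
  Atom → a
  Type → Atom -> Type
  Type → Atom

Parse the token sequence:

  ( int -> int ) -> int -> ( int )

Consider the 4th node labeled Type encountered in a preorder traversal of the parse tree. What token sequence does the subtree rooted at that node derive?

int -> ( int )

[Type [Atom ( [Type [Atom int] -> [Type [Atom int]]] )] -> [Type [Atom int] -> [Type [Atom ( [Type [Atom int]] )]]]]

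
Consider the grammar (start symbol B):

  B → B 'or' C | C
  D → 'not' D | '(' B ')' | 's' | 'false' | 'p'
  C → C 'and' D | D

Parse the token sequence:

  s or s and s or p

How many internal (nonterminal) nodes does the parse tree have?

[B [B [B [C [D s]]] or [C [C [D s]] and [D s]]] or [C [D p]]]

11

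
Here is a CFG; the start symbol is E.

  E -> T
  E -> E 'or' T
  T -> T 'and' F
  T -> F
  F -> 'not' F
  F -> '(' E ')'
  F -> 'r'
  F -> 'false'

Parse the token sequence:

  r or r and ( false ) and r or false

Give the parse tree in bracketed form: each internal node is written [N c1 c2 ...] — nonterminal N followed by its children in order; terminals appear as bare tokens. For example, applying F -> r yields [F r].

E
E or T
E or T or T
T or T or T
F or T or T
r or T or T
r or T and F or T
r or T and F and F or T
r or F and F and F or T
r or r and F and F or T
r or r and ( E ) and F or T
r or r and ( T ) and F or T
r or r and ( F ) and F or T
r or r and ( false ) and F or T
r or r and ( false ) and r or T
r or r and ( false ) and r or F
r or r and ( false ) and r or false

[E [E [E [T [F r]]] or [T [T [T [F r]] and [F ( [E [T [F false]]] )]] and [F r]]] or [T [F false]]]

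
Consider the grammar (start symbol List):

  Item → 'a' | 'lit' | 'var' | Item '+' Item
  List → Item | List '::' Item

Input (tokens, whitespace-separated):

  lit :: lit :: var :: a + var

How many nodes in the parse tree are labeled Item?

[List [List [List [List [Item lit]] :: [Item lit]] :: [Item var]] :: [Item [Item a] + [Item var]]]

6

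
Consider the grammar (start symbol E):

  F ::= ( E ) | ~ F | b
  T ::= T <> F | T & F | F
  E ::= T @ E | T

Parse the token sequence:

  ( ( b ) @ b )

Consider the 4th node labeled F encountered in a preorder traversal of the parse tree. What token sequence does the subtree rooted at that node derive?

b

[E [T [F ( [E [T [F ( [E [T [F b]]] )]] @ [E [T [F b]]]] )]]]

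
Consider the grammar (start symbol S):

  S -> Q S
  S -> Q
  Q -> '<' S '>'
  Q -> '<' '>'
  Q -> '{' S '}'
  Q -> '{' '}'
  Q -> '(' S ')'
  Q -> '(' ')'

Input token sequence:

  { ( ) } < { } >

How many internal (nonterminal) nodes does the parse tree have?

8

[S [Q { [S [Q ( )]] }] [S [Q < [S [Q { }]] >]]]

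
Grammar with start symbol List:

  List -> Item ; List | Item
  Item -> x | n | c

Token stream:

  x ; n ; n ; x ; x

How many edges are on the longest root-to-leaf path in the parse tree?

6

[List [Item x] ; [List [Item n] ; [List [Item n] ; [List [Item x] ; [List [Item x]]]]]]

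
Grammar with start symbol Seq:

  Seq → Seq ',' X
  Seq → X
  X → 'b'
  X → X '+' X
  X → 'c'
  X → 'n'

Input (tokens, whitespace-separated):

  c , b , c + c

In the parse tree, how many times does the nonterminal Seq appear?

[Seq [Seq [Seq [X c]] , [X b]] , [X [X c] + [X c]]]

3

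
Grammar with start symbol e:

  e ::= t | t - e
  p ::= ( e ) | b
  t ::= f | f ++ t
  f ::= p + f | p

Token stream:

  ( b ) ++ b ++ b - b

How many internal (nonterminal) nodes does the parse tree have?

18

[e [t [f [p ( [e [t [f [p b]]]] )]] ++ [t [f [p b]] ++ [t [f [p b]]]]] - [e [t [f [p b]]]]]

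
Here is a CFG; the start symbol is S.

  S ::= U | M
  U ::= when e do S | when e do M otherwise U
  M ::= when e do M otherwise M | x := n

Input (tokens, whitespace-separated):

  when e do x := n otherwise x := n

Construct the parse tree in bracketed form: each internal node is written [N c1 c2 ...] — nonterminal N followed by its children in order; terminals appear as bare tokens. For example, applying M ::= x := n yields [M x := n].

S
M
when e do M otherwise M
when e do x := n otherwise M
when e do x := n otherwise x := n

[S [M when e do [M x := n] otherwise [M x := n]]]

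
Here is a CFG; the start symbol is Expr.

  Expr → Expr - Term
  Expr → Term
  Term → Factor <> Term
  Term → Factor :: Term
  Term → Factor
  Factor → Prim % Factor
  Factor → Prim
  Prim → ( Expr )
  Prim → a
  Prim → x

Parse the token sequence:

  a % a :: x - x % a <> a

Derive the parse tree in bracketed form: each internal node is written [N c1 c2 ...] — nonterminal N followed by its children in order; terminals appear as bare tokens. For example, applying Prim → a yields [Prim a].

[Expr [Expr [Term [Factor [Prim a] % [Factor [Prim a]]] :: [Term [Factor [Prim x]]]]] - [Term [Factor [Prim x] % [Factor [Prim a]]] <> [Term [Factor [Prim a]]]]]

Expr
Expr - Term
Term - Term
Factor :: Term - Term
Prim % Factor :: Term - Term
a % Factor :: Term - Term
a % Prim :: Term - Term
a % a :: Term - Term
a % a :: Factor - Term
a % a :: Prim - Term
a % a :: x - Term
a % a :: x - Factor <> Term
a % a :: x - Prim % Factor <> Term
a % a :: x - x % Factor <> Term
a % a :: x - x % Prim <> Term
a % a :: x - x % a <> Term
a % a :: x - x % a <> Factor
a % a :: x - x % a <> Prim
a % a :: x - x % a <> a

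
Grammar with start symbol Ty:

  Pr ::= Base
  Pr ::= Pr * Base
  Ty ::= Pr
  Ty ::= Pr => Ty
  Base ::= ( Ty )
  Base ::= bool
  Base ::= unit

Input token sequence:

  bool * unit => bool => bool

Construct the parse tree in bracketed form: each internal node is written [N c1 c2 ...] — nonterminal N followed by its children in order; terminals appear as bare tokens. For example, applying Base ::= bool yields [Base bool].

[Ty [Pr [Pr [Base bool]] * [Base unit]] => [Ty [Pr [Base bool]] => [Ty [Pr [Base bool]]]]]

Ty
Pr => Ty
Pr * Base => Ty
Base * Base => Ty
bool * Base => Ty
bool * unit => Ty
bool * unit => Pr => Ty
bool * unit => Base => Ty
bool * unit => bool => Ty
bool * unit => bool => Pr
bool * unit => bool => Base
bool * unit => bool => bool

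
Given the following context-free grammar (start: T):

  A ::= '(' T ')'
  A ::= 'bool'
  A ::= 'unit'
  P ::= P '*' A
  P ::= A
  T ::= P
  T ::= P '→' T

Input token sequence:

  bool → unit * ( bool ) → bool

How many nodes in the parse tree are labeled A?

5

[T [P [A bool]] → [T [P [P [A unit]] * [A ( [T [P [A bool]]] )]] → [T [P [A bool]]]]]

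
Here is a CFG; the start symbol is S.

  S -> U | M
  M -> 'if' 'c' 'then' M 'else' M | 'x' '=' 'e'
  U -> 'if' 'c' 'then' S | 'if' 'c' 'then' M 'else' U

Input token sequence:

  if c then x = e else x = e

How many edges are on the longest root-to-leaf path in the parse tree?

3

[S [M if c then [M x = e] else [M x = e]]]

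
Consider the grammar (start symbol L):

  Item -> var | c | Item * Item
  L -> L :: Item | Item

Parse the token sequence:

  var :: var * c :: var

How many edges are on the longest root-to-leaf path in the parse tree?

4

[L [L [L [Item var]] :: [Item [Item var] * [Item c]]] :: [Item var]]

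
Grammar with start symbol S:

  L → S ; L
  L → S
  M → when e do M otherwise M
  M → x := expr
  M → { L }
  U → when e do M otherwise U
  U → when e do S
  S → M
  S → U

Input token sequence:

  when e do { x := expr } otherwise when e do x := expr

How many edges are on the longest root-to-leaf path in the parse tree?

6

[S [U when e do [M { [L [S [M x := expr]]] }] otherwise [U when e do [S [M x := expr]]]]]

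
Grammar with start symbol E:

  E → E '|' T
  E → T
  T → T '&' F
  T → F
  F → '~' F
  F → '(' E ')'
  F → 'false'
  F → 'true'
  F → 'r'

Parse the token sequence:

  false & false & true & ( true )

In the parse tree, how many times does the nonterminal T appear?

[E [T [T [T [T [F false]] & [F false]] & [F true]] & [F ( [E [T [F true]]] )]]]

5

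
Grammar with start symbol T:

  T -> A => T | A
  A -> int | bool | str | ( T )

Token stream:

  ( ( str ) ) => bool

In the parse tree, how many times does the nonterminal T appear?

4

[T [A ( [T [A ( [T [A str]] )]] )] => [T [A bool]]]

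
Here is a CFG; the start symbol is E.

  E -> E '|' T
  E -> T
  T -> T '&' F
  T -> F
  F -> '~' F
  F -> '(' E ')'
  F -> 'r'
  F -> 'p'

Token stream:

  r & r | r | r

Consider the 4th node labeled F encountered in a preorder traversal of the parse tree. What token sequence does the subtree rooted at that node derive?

[E [E [E [T [T [F r]] & [F r]]] | [T [F r]]] | [T [F r]]]

r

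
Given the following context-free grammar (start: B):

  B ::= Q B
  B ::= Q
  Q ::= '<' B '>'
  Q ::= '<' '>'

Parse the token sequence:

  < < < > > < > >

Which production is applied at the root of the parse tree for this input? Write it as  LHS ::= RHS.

[B [Q < [B [Q < [B [Q < >]] >] [B [Q < >]]] >]]

B ::= Q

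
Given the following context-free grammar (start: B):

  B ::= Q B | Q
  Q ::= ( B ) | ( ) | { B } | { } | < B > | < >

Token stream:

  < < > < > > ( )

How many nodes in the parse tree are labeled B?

[B [Q < [B [Q < >] [B [Q < >]]] >] [B [Q ( )]]]

4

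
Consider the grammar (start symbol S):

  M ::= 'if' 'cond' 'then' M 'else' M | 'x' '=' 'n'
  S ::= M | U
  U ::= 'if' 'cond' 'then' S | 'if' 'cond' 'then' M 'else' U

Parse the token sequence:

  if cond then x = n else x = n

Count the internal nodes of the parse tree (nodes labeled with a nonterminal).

4

[S [M if cond then [M x = n] else [M x = n]]]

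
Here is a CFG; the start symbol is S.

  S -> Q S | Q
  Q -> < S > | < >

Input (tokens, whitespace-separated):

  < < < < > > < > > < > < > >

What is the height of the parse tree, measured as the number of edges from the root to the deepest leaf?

8

[S [Q < [S [Q < [S [Q < [S [Q < >]] >] [S [Q < >]]] >] [S [Q < >] [S [Q < >]]]] >]]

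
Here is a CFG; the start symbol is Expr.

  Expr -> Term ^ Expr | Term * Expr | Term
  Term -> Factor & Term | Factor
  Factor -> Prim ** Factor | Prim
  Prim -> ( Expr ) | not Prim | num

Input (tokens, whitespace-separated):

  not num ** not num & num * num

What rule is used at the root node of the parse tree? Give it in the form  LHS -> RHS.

[Expr [Term [Factor [Prim not [Prim num]] ** [Factor [Prim not [Prim num]]]] & [Term [Factor [Prim num]]]] * [Expr [Term [Factor [Prim num]]]]]

Expr -> Term * Expr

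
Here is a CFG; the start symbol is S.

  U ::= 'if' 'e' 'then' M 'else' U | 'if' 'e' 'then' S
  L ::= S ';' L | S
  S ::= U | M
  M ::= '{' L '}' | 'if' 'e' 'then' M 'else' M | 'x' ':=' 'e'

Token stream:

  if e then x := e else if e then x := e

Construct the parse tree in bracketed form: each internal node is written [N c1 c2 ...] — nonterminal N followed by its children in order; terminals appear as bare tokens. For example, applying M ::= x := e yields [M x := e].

S
U
if e then M else U
if e then x := e else U
if e then x := e else if e then S
if e then x := e else if e then M
if e then x := e else if e then x := e

[S [U if e then [M x := e] else [U if e then [S [M x := e]]]]]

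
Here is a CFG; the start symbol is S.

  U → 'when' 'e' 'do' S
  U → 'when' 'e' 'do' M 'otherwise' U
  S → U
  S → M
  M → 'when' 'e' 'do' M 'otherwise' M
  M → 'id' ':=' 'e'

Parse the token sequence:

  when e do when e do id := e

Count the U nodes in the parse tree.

[S [U when e do [S [U when e do [S [M id := e]]]]]]

2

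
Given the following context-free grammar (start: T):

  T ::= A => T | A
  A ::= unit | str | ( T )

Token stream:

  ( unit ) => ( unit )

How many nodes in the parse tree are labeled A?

[T [A ( [T [A unit]] )] => [T [A ( [T [A unit]] )]]]

4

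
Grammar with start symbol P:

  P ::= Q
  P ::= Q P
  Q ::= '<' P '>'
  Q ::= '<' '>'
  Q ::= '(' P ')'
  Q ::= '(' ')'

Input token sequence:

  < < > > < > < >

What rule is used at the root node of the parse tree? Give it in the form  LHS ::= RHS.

[P [Q < [P [Q < >]] >] [P [Q < >] [P [Q < >]]]]

P ::= Q P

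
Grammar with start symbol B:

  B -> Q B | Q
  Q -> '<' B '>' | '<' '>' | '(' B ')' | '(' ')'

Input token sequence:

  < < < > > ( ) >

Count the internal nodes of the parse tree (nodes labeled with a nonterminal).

8

[B [Q < [B [Q < [B [Q < >]] >] [B [Q ( )]]] >]]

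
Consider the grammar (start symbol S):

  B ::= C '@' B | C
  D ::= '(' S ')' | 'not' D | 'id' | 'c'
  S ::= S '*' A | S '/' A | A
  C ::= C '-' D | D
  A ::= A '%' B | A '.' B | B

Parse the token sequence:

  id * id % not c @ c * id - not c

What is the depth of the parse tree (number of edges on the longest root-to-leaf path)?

[S [S [S [A [B [C [D id]]]]] * [A [A [B [C [D id]]]] % [B [C [D not [D c]]] @ [B [C [D c]]]]]] * [A [B [C [C [D id]] - [D not [D c]]]]]]

7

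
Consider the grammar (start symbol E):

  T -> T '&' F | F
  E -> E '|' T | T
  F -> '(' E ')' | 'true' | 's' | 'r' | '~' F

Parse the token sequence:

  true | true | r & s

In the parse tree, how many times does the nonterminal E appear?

3

[E [E [E [T [F true]]] | [T [F true]]] | [T [T [F r]] & [F s]]]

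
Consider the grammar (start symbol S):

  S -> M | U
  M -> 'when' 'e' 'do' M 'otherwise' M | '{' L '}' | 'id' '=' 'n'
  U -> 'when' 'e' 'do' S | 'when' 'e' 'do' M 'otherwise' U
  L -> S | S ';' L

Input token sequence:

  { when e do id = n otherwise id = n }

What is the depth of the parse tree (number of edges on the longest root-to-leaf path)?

[S [M { [L [S [M when e do [M id = n] otherwise [M id = n]]]] }]]

6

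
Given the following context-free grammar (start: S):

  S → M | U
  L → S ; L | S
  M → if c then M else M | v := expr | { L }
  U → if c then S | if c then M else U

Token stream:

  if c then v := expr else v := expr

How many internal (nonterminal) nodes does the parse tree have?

[S [M if c then [M v := expr] else [M v := expr]]]

4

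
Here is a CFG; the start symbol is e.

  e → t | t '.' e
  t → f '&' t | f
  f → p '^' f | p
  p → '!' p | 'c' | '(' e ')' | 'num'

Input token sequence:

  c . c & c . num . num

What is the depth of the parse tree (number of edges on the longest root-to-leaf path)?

[e [t [f [p c]]] . [e [t [f [p c]] & [t [f [p c]]]] . [e [t [f [p num]]] . [e [t [f [p num]]]]]]]

7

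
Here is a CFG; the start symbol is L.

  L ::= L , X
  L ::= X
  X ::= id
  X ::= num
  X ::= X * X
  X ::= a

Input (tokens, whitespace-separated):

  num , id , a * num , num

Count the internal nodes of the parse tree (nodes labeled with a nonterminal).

10

[L [L [L [L [X num]] , [X id]] , [X [X a] * [X num]]] , [X num]]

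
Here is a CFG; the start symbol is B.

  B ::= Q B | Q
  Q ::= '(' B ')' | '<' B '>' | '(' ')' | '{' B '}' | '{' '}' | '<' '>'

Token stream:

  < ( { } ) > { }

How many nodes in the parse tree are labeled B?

[B [Q < [B [Q ( [B [Q { }]] )]] >] [B [Q { }]]]

4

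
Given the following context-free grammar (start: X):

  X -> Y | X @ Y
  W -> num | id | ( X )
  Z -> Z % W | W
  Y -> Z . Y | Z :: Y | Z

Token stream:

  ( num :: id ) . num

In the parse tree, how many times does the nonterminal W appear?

4

[X [Y [Z [W ( [X [Y [Z [W num]] :: [Y [Z [W id]]]]] )]] . [Y [Z [W num]]]]]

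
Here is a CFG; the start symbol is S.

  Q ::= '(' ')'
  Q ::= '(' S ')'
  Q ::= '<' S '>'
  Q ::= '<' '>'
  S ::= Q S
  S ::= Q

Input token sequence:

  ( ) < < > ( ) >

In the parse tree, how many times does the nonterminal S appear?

4

[S [Q ( )] [S [Q < [S [Q < >] [S [Q ( )]]] >]]]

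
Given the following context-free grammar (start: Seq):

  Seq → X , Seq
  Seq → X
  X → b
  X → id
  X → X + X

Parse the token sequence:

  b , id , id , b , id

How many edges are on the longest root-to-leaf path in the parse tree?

[Seq [X b] , [Seq [X id] , [Seq [X id] , [Seq [X b] , [Seq [X id]]]]]]

6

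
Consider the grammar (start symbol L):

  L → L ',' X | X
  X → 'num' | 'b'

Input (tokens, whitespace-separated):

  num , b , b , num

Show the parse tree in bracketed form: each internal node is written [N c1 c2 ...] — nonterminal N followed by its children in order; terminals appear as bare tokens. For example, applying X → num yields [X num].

L
L , X
L , X , X
L , X , X , X
X , X , X , X
num , X , X , X
num , b , X , X
num , b , b , X
num , b , b , num

[L [L [L [L [X num]] , [X b]] , [X b]] , [X num]]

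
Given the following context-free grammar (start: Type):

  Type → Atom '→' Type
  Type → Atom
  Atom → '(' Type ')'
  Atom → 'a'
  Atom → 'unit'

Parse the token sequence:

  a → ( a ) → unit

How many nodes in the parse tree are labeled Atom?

[Type [Atom a] → [Type [Atom ( [Type [Atom a]] )] → [Type [Atom unit]]]]

4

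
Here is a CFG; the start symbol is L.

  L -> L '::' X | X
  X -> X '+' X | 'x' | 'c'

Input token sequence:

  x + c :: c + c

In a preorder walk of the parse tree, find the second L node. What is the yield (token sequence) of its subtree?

x + c

[L [L [X [X x] + [X c]]] :: [X [X c] + [X c]]]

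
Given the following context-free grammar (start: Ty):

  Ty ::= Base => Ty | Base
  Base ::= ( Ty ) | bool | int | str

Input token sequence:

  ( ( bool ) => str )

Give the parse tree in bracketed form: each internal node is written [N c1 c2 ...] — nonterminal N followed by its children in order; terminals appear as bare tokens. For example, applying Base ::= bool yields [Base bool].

[Ty [Base ( [Ty [Base ( [Ty [Base bool]] )] => [Ty [Base str]]] )]]

Ty
Base
( Ty )
( Base => Ty )
( ( Ty ) => Ty )
( ( Base ) => Ty )
( ( bool ) => Ty )
( ( bool ) => Base )
( ( bool ) => str )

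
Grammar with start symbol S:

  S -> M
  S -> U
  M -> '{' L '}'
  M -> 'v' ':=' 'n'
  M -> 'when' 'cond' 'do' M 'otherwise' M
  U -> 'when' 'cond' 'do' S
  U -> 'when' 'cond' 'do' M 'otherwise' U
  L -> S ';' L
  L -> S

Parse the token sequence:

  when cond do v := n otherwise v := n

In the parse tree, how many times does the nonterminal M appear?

3

[S [M when cond do [M v := n] otherwise [M v := n]]]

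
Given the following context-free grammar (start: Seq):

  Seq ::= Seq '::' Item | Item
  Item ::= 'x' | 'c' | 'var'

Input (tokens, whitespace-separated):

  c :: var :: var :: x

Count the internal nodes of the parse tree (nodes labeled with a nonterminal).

[Seq [Seq [Seq [Seq [Item c]] :: [Item var]] :: [Item var]] :: [Item x]]

8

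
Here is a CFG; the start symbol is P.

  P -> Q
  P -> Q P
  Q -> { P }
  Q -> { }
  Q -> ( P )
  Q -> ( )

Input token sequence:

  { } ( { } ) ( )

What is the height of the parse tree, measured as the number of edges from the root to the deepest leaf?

5

[P [Q { }] [P [Q ( [P [Q { }]] )] [P [Q ( )]]]]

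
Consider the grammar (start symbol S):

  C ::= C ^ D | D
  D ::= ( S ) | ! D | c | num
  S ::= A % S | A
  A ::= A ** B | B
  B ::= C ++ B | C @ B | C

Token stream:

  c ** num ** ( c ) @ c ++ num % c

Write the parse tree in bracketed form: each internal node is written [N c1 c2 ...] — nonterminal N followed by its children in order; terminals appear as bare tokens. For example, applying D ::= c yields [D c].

[S [A [A [A [B [C [D c]]]] ** [B [C [D num]]]] ** [B [C [D ( [S [A [B [C [D c]]]]] )]] @ [B [C [D c]] ++ [B [C [D num]]]]]] % [S [A [B [C [D c]]]]]]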